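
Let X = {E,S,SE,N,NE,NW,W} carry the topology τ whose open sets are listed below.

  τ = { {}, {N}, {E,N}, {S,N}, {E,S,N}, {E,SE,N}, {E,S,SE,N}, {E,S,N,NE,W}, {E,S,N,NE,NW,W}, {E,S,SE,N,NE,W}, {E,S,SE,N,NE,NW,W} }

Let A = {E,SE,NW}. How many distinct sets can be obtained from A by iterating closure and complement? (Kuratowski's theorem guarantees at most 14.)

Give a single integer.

cl via duality: int({S,N,NE,W}) = {S,N}, so X∖{S,N} = {E,SE,NE,NW,W}
Write k for closure, c for complement:
  1. A     = {E,SE,NW}
  2. kA    = {E,SE,NE,NW,W}
  3. cA    = {S,N,NE,W}
  4. ckA   = {S,N}
  5. kcA   = {E,S,SE,N,NE,NW,W}
  6. ckcA  = {}
applying k or c yields no new set

6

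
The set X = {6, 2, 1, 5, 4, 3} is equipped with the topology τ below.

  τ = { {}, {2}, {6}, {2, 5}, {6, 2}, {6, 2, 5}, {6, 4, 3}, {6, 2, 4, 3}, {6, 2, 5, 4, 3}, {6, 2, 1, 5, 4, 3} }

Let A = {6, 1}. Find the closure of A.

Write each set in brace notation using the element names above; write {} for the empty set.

X∖A={2, 5, 4, 3}, int(X∖A)={2, 5}, hence cl(A)={6, 1, 4, 3}

{6, 1, 4, 3}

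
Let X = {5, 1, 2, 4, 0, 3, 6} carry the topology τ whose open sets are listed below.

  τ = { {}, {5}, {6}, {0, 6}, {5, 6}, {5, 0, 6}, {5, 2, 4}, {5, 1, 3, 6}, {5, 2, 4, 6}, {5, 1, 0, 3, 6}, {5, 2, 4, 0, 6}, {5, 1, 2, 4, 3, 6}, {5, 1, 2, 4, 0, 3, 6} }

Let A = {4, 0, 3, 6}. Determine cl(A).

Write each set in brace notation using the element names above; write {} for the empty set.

X∖A={5, 1, 2}, int(X∖A)={5}, hence cl(A)={1, 2, 4, 0, 3, 6}

{1, 2, 4, 0, 3, 6}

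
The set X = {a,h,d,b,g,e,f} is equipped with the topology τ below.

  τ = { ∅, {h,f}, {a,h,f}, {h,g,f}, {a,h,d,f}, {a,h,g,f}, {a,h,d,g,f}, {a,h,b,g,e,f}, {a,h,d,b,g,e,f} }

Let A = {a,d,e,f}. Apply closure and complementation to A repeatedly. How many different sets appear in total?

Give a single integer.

closure: X∖int(X∖A) = X∖∅ = {a,h,d,b,g,e,f}
Let k=closure and c=complement:
  1. A     = {a,d,e,f}
  2. kA    = {a,h,d,b,g,e,f}
  3. cA    = {h,b,g}
  4. ckA   = ∅
— saturated at 4

4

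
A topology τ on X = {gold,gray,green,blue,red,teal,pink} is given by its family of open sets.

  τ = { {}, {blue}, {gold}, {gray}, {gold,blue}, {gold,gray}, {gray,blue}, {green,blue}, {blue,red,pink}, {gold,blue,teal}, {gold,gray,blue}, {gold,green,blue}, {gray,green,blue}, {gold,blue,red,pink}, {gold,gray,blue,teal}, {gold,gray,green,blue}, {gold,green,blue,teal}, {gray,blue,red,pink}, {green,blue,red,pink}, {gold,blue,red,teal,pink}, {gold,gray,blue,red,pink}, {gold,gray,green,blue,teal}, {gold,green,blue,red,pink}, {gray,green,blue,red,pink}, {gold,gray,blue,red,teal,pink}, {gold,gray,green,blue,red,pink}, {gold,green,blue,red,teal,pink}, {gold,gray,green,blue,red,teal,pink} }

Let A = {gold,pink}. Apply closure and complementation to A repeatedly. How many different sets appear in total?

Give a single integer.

complement {gray,green,blue,red,teal}; its interior {gray,green,blue}; cl(A) = X∖{gray,green,blue} = {gold,red,teal,pink}
With k = closure, c = complement:
  1. A     = {gold,pink}
  2. kA    = {gold,red,teal,pink}
  3. cA    = {gray,green,blue,red,teal}
  4. ckA   = {gray,green,blue}
  5. kcA   = {gray,green,blue,red,teal,pink}
  6. ckcA  = {gold}
  7. kckcA = {gold,teal}
  8. ckckcA = {gray,green,blue,red,pink}
k, c of each give nothing new

8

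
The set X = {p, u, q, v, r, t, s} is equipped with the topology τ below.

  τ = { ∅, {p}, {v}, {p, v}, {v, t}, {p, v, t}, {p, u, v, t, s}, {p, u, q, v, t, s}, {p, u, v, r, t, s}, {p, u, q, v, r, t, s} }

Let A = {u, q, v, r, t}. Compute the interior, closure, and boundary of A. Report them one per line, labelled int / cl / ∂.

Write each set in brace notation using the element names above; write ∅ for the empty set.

int(A) = {v, t}
cl(A)  = {u, q, v, r, t, s}
∂A     = {u, q, r, s}

interior: largest open inside A is {v, t} (from ∅, {v}, {v, t})
cl via duality: int({p, s}) = {p}, so X∖{p} = {u, q, v, r, t, s}
cl∖int = {u, q, r, s}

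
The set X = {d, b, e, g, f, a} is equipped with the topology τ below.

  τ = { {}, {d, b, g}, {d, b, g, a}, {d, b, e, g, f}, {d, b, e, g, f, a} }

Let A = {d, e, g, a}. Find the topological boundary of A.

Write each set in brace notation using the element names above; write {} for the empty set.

U open, U⊆A: {}. int(A) = ⋃ = {}
X∖A={b, f}, int(X∖A)={}, hence cl(A)={d, b, e, g, f, a}
∂A: remove int from cl → {d, b, e, g, f, a}

{d, b, e, g, f, a}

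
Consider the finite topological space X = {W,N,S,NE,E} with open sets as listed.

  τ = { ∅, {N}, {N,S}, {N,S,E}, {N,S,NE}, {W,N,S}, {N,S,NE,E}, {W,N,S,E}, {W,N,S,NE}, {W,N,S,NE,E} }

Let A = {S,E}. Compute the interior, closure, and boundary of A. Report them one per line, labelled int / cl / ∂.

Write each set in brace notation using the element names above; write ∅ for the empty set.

opens ⊆ A: ∅; union → int = ∅
complement {W,N,NE}; its interior {N}; cl(A) = X∖{N} = {W,S,NE,E}
boundary = {W,S,NE,E} ∖ ∅ = {W,S,NE,E}

int(A) = ∅
cl(A)  = {W,S,NE,E}
∂A     = {W,S,NE,E}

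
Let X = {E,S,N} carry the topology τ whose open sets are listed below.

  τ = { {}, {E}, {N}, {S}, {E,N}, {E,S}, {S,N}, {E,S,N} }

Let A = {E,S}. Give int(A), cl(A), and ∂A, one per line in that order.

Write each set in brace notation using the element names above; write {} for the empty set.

interior: largest open inside A is {E,S} (from {}, {S}, {E}, {E,S})
cl via duality: int({N}) = {N}, so X∖{N} = {E,S}
cl∖int = {}

int(A) = {E,S}
cl(A)  = {E,S}
∂A     = {}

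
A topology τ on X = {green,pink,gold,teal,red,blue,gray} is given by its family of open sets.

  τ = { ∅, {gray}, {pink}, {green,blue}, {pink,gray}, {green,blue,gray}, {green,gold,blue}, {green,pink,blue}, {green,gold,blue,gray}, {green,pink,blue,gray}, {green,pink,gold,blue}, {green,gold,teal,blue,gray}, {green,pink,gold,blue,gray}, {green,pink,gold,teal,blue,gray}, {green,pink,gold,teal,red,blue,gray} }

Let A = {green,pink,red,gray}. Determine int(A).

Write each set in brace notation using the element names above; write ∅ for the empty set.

interior: largest open inside A is {pink,gray} (from ∅, {gray}, {pink}, {pink,gray})

{pink,gray}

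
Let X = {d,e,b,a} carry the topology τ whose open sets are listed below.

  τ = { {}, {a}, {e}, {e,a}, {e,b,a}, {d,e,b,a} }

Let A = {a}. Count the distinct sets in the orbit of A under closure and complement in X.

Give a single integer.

closure: X∖int(X∖A) = X∖{e} = {d,b,a}
Let k=closure and c=complement:
  1. A     = {a}
  2. kA    = {d,b,a}
  3. cA    = {d,e,b}
  4. ckA   = {e}
— saturated at 4

4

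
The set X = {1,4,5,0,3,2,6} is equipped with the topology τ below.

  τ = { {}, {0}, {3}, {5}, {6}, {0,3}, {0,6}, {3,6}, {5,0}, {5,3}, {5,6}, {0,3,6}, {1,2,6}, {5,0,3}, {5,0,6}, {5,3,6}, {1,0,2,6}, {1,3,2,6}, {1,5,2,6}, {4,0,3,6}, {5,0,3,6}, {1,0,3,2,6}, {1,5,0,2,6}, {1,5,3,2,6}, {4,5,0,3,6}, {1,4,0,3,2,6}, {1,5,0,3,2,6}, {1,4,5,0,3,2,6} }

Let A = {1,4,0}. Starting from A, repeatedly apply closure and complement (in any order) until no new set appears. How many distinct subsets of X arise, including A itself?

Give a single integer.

8

cl via duality: int({5,3,2,6}) = {5,3,6}, so X∖{5,3,6} = {1,4,0,2}
Write k for closure, c for complement:
  1. A     = {1,4,0}
  2. kA    = {1,4,0,2}
  3. cA    = {5,3,2,6}
  4. ckA   = {5,3,6}
  5. kcA   = {1,4,5,3,2,6}
  6. ckcA  = {0}
  7. kckcA = {4,0}
  8. ckckcA = {1,5,3,2,6}
applying k or c yields no new set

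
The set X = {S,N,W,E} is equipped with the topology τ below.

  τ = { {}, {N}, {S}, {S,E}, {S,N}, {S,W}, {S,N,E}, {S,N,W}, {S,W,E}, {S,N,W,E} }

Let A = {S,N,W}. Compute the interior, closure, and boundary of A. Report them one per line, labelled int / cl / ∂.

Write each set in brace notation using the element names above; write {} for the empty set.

int(A) = {S,N,W}
cl(A)  = {S,N,W,E}
∂A     = {E}

interior: largest open inside A is {S,N,W} (from {}, {S}, {N}, {S,N}, {S,W}, {S,N,W})
cl via duality: int({E}) = {}, so X∖{} = {S,N,W,E}
cl∖int = {E}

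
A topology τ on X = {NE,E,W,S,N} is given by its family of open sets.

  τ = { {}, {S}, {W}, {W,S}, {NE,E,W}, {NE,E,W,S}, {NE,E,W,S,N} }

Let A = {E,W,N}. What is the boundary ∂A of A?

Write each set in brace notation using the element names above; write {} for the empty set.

{NE,E,N}

U open, U⊆A: {}, {W}. int(A) = ⋃ = {W}
X∖A={NE,S}, int(X∖A)={S}, hence cl(A)={NE,E,W,N}
∂A: remove int from cl → {NE,E,N}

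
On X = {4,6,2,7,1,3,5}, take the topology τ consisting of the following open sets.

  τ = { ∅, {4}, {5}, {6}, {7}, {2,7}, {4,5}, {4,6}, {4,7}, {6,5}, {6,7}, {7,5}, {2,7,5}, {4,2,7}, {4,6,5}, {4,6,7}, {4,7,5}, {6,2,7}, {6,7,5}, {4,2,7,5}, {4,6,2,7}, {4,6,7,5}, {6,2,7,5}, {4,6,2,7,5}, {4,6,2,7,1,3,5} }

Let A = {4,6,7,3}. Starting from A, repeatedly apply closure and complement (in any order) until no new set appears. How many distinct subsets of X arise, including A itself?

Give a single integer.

8

complement {2,1,5}; its interior {5}; cl(A) = X∖{5} = {4,6,2,7,1,3}
With k = closure, c = complement:
  1. A     = {4,6,7,3}
  2. kA    = {4,6,2,7,1,3}
  3. cA    = {2,1,5}
  4. ckA   = {5}
  5. kcA   = {2,1,3,5}
  6. kckA  = {1,3,5}
  7. ckcA  = {4,6,7}
  8. ckckA = {4,6,2,7}
k, c of each give nothing new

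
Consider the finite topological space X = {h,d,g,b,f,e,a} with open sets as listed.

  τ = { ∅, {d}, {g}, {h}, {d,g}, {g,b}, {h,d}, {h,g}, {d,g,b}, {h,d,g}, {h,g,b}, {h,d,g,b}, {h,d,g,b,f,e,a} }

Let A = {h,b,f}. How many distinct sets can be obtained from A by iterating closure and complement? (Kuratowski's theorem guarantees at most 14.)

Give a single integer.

8

complement {d,g,e,a}; its interior {d,g}; cl(A) = X∖{d,g} = {h,b,f,e,a}
With k = closure, c = complement:
  1. A     = {h,b,f}
  2. kA    = {h,b,f,e,a}
  3. cA    = {d,g,e,a}
  4. ckA   = {d,g}
  5. kcA   = {d,g,b,f,e,a}
  6. ckcA  = {h}
  7. kckcA = {h,f,e,a}
  8. ckckcA = {d,g,b}
k, c of each give nothing new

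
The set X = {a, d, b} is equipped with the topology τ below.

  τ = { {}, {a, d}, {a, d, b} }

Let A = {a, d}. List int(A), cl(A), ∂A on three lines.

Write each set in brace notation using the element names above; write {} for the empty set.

opens ⊆ A: {}, {a, d}; union → int = {a, d}
complement {b}; its interior {}; cl(A) = X∖{} = {a, d, b}
boundary = {a, d, b} ∖ {a, d} = {b}

int(A) = {a, d}
cl(A)  = {a, d, b}
∂A     = {b}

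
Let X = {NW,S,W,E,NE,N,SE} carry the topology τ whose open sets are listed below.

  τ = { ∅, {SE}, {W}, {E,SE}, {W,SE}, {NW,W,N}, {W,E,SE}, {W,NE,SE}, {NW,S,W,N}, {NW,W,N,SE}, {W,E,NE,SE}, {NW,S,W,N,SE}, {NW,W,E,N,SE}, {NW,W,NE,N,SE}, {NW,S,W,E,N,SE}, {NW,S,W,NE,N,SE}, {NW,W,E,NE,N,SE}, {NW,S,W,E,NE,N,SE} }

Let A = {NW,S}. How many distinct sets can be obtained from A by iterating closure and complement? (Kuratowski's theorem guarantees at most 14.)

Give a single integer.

closure: X∖int(X∖A) = X∖{W,E,NE,SE} = {NW,S,N}
Let k=closure and c=complement:
  1. A     = {NW,S}
  2. kA    = {NW,S,N}
  3. cA    = {W,E,NE,N,SE}
  4. ckA   = {W,E,NE,SE}
  5. kcA   = {NW,S,W,E,NE,N,SE}
  6. ckcA  = ∅
— saturated at 6

6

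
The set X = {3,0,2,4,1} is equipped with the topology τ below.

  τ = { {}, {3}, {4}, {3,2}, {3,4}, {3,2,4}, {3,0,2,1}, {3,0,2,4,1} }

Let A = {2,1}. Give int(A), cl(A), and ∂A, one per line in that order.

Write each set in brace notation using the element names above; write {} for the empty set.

U open, U⊆A: {}. int(A) = ⋃ = {}
X∖A={3,0,4}, int(X∖A)={3,4}, hence cl(A)={0,2,1}
∂A: remove int from cl → {0,2,1}

int(A) = {}
cl(A)  = {0,2,1}
∂A     = {0,2,1}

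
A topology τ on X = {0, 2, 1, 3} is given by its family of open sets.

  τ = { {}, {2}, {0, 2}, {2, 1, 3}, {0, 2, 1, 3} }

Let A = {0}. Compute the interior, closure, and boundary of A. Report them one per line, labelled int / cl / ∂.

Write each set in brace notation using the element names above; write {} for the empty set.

interior: largest open inside A is {} (from {})
cl via duality: int({2, 1, 3}) = {2, 1, 3}, so X∖{2, 1, 3} = {0}
cl∖int = {0}

int(A) = {}
cl(A)  = {0}
∂A     = {0}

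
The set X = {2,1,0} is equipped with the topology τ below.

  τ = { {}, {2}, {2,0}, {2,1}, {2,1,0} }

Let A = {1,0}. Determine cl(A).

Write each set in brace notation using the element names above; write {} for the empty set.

complement {2}; its interior {2}; cl(A) = X∖{2} = {1,0}

{1,0}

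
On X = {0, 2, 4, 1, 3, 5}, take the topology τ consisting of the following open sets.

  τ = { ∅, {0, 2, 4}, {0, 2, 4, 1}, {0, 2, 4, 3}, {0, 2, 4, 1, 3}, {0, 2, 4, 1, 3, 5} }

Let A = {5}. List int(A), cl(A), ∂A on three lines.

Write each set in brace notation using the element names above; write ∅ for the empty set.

int(A) = ∅
cl(A)  = {5}
∂A     = {5}

interior: largest open inside A is ∅ (from ∅)
cl via duality: int({0, 2, 4, 1, 3}) = {0, 2, 4, 1, 3}, so X∖{0, 2, 4, 1, 3} = {5}
cl∖int = {5}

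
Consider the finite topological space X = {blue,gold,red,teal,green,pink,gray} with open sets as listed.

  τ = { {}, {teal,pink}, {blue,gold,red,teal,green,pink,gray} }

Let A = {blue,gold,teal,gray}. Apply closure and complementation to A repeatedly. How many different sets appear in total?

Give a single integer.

X∖A={red,green,pink}, int(X∖A)={}, hence cl(A)={blue,gold,red,teal,green,pink,gray}
Orbit (k=closure, c=complement):
  1. A     = {blue,gold,teal,gray}
  2. kA    = {blue,gold,red,teal,green,pink,gray}
  3. cA    = {red,green,pink}
  4. ckA   = {}
(closed under both — stop)

4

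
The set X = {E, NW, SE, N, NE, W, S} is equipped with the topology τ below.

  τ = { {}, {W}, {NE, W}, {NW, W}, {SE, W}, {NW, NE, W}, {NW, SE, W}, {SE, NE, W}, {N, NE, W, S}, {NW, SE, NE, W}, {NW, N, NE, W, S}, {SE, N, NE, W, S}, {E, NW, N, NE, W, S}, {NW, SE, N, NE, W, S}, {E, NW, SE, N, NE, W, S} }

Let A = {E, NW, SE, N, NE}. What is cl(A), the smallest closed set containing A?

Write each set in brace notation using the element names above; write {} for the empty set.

complement {W, S}; its interior {W}; cl(A) = X∖{W} = {E, NW, SE, N, NE, S}

{E, NW, SE, N, NE, S}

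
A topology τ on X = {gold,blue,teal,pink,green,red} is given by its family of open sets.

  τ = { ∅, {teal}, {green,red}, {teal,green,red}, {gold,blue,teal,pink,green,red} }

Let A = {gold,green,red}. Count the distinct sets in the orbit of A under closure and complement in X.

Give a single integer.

6

closure: X∖int(X∖A) = X∖{teal} = {gold,blue,pink,green,red}
Let k=closure and c=complement:
  1. A     = {gold,green,red}
  2. kA    = {gold,blue,pink,green,red}
  3. cA    = {blue,teal,pink}
  4. ckA   = {teal}
  5. kcA   = {gold,blue,teal,pink}
  6. ckcA  = {green,red}
— saturated at 6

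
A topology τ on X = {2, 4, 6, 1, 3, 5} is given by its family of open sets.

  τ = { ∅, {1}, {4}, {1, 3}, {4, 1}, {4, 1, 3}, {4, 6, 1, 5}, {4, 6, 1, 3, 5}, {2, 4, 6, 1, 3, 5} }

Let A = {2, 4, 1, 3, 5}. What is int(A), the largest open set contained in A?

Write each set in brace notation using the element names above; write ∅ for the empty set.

open subsets of A: ∅, {4}, {1}, {1, 3}, {4, 1}, {4, 1, 3}; so int(A) = {4, 1, 3}

{4, 1, 3}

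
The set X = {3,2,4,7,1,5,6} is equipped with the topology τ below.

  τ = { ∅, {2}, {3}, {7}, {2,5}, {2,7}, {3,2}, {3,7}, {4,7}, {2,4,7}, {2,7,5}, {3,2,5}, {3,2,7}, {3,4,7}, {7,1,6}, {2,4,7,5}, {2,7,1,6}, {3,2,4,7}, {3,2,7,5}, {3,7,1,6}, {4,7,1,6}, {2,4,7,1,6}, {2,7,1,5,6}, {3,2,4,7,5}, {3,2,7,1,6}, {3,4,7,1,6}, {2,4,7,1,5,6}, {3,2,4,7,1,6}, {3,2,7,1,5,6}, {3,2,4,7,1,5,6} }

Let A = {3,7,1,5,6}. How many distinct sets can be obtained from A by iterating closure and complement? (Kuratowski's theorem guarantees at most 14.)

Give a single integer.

8

X∖A={2,4}, int(X∖A)={2}, hence cl(A)={3,4,7,1,5,6}
Orbit (k=closure, c=complement):
  1. A     = {3,7,1,5,6}
  2. kA    = {3,4,7,1,5,6}
  3. cA    = {2,4}
  4. ckA   = {2}
  5. kcA   = {2,4,5}
  6. kckA  = {2,5}
  7. ckcA  = {3,7,1,6}
  8. ckckA = {3,4,7,1,6}
(closed under both — stop)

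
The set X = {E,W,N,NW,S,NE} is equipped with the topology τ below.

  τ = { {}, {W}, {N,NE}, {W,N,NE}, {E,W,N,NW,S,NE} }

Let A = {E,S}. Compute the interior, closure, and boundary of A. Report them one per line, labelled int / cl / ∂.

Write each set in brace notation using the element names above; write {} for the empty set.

int(A) = {}
cl(A)  = {E,NW,S}
∂A     = {E,NW,S}

opens ⊆ A: {}; union → int = {}
complement {W,N,NW,NE}; its interior {W,N,NE}; cl(A) = X∖{W,N,NE} = {E,NW,S}
boundary = {E,NW,S} ∖ {} = {E,NW,S}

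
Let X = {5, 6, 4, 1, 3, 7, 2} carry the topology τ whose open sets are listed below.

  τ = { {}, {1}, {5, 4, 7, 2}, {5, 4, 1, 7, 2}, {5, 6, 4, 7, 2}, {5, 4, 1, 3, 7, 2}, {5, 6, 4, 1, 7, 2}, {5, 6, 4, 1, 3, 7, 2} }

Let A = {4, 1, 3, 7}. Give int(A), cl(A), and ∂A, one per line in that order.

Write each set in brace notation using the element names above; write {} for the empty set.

open subsets of A: {}, {1}; so int(A) = {1}
closure: X∖int(X∖A) = X∖{} = {5, 6, 4, 1, 3, 7, 2}
∂A = {5, 6, 4, 1, 3, 7, 2} minus {1} = {5, 6, 4, 3, 7, 2}

int(A) = {1}
cl(A)  = {5, 6, 4, 1, 3, 7, 2}
∂A     = {5, 6, 4, 3, 7, 2}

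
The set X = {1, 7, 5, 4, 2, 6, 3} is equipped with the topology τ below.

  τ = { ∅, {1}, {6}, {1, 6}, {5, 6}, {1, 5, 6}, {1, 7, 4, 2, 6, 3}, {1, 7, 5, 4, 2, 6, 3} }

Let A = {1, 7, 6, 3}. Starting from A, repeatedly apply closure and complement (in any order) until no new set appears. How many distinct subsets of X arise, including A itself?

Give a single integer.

6

closure: X∖int(X∖A) = X∖∅ = {1, 7, 5, 4, 2, 6, 3}
Let k=closure and c=complement:
  1. A     = {1, 7, 6, 3}
  2. kA    = {1, 7, 5, 4, 2, 6, 3}
  3. cA    = {5, 4, 2}
  4. ckA   = ∅
  5. kcA   = {7, 5, 4, 2, 3}
  6. ckcA  = {1, 6}
— saturated at 6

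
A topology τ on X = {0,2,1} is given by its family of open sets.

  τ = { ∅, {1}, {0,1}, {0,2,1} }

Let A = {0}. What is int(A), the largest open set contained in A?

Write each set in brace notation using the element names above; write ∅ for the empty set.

interior: largest open inside A is ∅ (from ∅)

∅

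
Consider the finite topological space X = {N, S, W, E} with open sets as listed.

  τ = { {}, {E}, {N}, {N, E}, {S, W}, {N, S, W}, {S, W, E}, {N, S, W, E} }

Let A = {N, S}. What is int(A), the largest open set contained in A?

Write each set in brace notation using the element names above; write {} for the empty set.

interior: largest open inside A is {N} (from {}, {N})

{N}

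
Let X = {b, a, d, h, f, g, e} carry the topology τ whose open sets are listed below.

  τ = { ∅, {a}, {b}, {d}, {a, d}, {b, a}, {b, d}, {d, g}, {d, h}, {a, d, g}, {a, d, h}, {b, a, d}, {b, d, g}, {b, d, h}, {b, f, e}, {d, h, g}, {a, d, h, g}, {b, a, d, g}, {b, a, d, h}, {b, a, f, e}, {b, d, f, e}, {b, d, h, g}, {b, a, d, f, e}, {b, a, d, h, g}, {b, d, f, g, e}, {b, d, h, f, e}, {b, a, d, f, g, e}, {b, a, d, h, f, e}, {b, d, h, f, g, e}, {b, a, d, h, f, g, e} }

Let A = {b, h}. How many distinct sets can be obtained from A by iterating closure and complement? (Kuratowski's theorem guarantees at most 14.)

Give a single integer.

X∖A={a, d, f, g, e}, int(X∖A)={a, d, g}, hence cl(A)={b, h, f, e}
Orbit (k=closure, c=complement):
  1. A     = {b, h}
  2. kA    = {b, h, f, e}
  3. cA    = {a, d, f, g, e}
  4. ckA   = {a, d, g}
  5. kcA   = {a, d, h, f, g, e}
  6. kckA  = {a, d, h, g}
  7. ckcA  = {b}
  8. ckckA = {b, f, e}
(closed under both — stop)

8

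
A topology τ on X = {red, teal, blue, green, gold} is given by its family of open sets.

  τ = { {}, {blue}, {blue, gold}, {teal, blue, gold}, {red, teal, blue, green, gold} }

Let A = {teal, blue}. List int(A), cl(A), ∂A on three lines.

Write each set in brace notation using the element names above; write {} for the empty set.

int(A) = {blue}
cl(A)  = {red, teal, blue, green, gold}
∂A     = {red, teal, green, gold}

interior: largest open inside A is {blue} (from {}, {blue})
cl via duality: int({red, green, gold}) = {}, so X∖{} = {red, teal, blue, green, gold}
cl∖int = {red, teal, green, gold}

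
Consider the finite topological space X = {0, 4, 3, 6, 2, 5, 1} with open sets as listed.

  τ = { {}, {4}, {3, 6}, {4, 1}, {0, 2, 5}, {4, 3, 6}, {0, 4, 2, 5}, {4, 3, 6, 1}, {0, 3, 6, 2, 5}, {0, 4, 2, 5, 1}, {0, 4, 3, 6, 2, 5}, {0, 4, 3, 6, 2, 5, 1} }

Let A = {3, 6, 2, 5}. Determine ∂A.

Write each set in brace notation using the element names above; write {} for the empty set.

{0, 2, 5}

interior: largest open inside A is {3, 6} (from {}, {3, 6})
cl via duality: int({0, 4, 1}) = {4, 1}, so X∖{4, 1} = {0, 3, 6, 2, 5}
cl∖int = {0, 2, 5}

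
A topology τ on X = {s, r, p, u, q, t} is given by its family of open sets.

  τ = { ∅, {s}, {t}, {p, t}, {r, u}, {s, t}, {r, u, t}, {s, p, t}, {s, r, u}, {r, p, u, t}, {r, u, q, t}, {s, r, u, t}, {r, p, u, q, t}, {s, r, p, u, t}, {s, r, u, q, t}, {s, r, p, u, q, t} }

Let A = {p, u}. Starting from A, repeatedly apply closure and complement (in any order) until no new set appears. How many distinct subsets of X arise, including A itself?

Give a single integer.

cl via duality: int({s, r, q, t}) = {s, t}, so X∖{s, t} = {r, p, u, q}
Write k for closure, c for complement:
  1. A     = {p, u}
  2. kA    = {r, p, u, q}
  3. cA    = {s, r, q, t}
  4. ckA   = {s, t}
  5. kcA   = {s, r, p, u, q, t}
  6. kckA  = {s, p, q, t}
  7. ckcA  = ∅
  8. ckckA = {r, u}
  9. kckckA = {r, u, q}
  10. ckckckA = {s, p, t}
applying k or c yields no new set

10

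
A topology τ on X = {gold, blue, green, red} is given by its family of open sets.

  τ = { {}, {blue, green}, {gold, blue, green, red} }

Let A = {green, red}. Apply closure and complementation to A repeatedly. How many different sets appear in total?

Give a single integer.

X∖A={gold, blue}, int(X∖A)={}, hence cl(A)={gold, blue, green, red}
Orbit (k=closure, c=complement):
  1. A     = {green, red}
  2. kA    = {gold, blue, green, red}
  3. cA    = {gold, blue}
  4. ckA   = {}
(closed under both — stop)

4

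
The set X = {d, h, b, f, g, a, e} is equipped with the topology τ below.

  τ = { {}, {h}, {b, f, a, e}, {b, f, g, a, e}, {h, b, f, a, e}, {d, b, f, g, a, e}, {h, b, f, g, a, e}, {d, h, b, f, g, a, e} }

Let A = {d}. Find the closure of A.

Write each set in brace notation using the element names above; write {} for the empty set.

{d}

closure: X∖int(X∖A) = X∖{h, b, f, g, a, e} = {d}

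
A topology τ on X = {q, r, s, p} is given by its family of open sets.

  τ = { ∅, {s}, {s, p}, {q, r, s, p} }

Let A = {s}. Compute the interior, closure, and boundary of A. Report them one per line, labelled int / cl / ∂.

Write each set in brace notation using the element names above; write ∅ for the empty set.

U open, U⊆A: ∅, {s}. int(A) = ⋃ = {s}
X∖A={q, r, p}, int(X∖A)=∅, hence cl(A)={q, r, s, p}
∂A: remove int from cl → {q, r, p}

int(A) = {s}
cl(A)  = {q, r, s, p}
∂A     = {q, r, p}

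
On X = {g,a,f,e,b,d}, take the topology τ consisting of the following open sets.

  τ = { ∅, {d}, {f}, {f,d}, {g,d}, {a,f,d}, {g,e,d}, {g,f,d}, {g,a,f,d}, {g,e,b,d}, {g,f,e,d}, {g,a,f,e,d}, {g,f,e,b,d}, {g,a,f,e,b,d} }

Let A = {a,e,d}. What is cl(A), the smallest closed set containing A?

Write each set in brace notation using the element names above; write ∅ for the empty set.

{g,a,e,b,d}

complement {g,f,b}; its interior {f}; cl(A) = X∖{f} = {g,a,e,b,d}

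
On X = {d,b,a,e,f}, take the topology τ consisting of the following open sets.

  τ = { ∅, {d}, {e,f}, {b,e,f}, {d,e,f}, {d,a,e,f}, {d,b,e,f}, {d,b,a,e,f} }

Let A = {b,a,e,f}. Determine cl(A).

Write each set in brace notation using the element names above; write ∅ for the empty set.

{b,a,e,f}

X∖A={d}, int(X∖A)={d}, hence cl(A)={b,a,e,f}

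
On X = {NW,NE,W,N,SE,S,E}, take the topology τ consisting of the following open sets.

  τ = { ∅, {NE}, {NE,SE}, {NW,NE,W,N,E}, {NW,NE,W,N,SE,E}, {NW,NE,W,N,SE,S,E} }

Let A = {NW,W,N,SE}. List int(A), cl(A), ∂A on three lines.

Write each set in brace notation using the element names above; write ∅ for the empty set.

int(A) = ∅
cl(A)  = {NW,W,N,SE,S,E}
∂A     = {NW,W,N,SE,S,E}

U open, U⊆A: ∅. int(A) = ⋃ = ∅
X∖A={NE,S,E}, int(X∖A)={NE}, hence cl(A)={NW,W,N,SE,S,E}
∂A: remove int from cl → {NW,W,N,SE,S,E}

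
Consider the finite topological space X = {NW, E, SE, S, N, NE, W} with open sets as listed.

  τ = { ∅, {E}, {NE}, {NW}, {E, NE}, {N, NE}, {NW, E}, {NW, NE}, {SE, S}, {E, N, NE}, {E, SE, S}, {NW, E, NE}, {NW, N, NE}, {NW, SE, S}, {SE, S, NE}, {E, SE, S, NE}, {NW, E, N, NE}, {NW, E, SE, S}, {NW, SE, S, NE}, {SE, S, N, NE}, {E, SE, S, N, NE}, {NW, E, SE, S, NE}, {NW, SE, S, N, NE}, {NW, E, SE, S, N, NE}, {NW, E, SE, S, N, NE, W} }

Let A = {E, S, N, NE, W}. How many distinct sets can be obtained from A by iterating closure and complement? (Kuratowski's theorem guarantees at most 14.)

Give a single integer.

closure: X∖int(X∖A) = X∖{NW} = {E, SE, S, N, NE, W}
Let k=closure and c=complement:
  1. A     = {E, S, N, NE, W}
  2. kA    = {E, SE, S, N, NE, W}
  3. cA    = {NW, SE}
  4. ckA   = {NW}
  5. kcA   = {NW, SE, S, W}
  6. kckA  = {NW, W}
  7. ckcA  = {E, N, NE}
  8. ckckA = {E, SE, S, N, NE}
  9. kckcA = {E, N, NE, W}
  10. ckckcA = {NW, SE, S}
— saturated at 10

10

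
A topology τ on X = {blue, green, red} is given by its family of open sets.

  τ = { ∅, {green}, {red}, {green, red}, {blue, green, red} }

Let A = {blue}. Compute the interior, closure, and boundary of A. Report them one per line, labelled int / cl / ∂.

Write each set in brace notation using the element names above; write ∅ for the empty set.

opens ⊆ A: ∅; union → int = ∅
complement {green, red}; its interior {green, red}; cl(A) = X∖{green, red} = {blue}
boundary = {blue} ∖ ∅ = {blue}

int(A) = ∅
cl(A)  = {blue}
∂A     = {blue}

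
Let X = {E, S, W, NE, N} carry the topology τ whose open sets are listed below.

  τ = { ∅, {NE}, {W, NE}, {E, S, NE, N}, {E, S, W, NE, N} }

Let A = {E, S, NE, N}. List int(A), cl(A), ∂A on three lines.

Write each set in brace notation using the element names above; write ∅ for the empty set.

int(A) = {E, S, NE, N}
cl(A)  = {E, S, W, NE, N}
∂A     = {W}

interior: largest open inside A is {E, S, NE, N} (from ∅, {NE}, {E, S, NE, N})
cl via duality: int({W}) = ∅, so X∖∅ = {E, S, W, NE, N}
cl∖int = {W}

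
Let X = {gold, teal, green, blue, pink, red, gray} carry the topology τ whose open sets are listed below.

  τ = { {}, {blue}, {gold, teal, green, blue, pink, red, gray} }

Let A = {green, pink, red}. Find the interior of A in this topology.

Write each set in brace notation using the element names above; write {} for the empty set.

U open, U⊆A: {}. int(A) = ⋃ = {}

{}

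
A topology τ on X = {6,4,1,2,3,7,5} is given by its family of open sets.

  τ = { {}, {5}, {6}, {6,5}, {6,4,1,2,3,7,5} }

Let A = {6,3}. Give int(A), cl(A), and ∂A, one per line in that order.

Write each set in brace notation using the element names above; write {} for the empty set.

U open, U⊆A: {}, {6}. int(A) = ⋃ = {6}
X∖A={4,1,2,7,5}, int(X∖A)={5}, hence cl(A)={6,4,1,2,3,7}
∂A: remove int from cl → {4,1,2,3,7}

int(A) = {6}
cl(A)  = {6,4,1,2,3,7}
∂A     = {4,1,2,3,7}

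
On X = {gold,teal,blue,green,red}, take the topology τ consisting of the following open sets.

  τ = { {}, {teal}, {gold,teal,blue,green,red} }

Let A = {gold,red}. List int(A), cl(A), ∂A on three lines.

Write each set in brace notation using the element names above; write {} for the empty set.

U open, U⊆A: {}. int(A) = ⋃ = {}
X∖A={teal,blue,green}, int(X∖A)={teal}, hence cl(A)={gold,blue,green,red}
∂A: remove int from cl → {gold,blue,green,red}

int(A) = {}
cl(A)  = {gold,blue,green,red}
∂A     = {gold,blue,green,red}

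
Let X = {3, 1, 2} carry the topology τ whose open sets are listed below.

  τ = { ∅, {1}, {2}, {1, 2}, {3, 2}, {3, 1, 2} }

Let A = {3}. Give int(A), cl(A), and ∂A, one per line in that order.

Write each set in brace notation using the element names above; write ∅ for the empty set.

opens ⊆ A: ∅; union → int = ∅
complement {1, 2}; its interior {1, 2}; cl(A) = X∖{1, 2} = {3}
boundary = {3} ∖ ∅ = {3}

int(A) = ∅
cl(A)  = {3}
∂A     = {3}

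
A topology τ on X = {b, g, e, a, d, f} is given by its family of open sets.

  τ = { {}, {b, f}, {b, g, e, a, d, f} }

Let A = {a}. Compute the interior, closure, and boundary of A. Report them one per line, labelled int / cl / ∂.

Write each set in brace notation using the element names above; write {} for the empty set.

int(A) = {}
cl(A)  = {g, e, a, d}
∂A     = {g, e, a, d}

opens ⊆ A: {}; union → int = {}
complement {b, g, e, d, f}; its interior {b, f}; cl(A) = X∖{b, f} = {g, e, a, d}
boundary = {g, e, a, d} ∖ {} = {g, e, a, d}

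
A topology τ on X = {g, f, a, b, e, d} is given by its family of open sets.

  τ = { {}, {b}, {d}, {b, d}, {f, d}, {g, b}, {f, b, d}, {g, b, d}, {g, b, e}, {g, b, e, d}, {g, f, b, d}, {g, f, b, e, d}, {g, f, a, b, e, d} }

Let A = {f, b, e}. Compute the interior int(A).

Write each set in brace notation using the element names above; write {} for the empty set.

opens ⊆ A: {}, {b}; union → int = {b}

{b}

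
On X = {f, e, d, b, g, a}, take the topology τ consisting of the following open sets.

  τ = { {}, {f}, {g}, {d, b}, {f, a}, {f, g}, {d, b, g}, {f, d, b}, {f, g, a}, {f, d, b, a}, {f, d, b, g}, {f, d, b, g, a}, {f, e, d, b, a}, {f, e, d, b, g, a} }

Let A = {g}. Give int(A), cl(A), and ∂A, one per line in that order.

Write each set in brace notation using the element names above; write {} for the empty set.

int(A) = {g}
cl(A)  = {g}
∂A     = {}

U open, U⊆A: {}, {g}. int(A) = ⋃ = {g}
X∖A={f, e, d, b, a}, int(X∖A)={f, e, d, b, a}, hence cl(A)={g}
∂A: remove int from cl → {}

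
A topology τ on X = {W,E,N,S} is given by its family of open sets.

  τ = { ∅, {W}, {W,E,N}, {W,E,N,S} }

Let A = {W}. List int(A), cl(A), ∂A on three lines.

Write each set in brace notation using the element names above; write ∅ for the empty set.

opens ⊆ A: ∅, {W}; union → int = {W}
complement {E,N,S}; its interior ∅; cl(A) = X∖∅ = {W,E,N,S}
boundary = {W,E,N,S} ∖ {W} = {E,N,S}

int(A) = {W}
cl(A)  = {W,E,N,S}
∂A     = {E,N,S}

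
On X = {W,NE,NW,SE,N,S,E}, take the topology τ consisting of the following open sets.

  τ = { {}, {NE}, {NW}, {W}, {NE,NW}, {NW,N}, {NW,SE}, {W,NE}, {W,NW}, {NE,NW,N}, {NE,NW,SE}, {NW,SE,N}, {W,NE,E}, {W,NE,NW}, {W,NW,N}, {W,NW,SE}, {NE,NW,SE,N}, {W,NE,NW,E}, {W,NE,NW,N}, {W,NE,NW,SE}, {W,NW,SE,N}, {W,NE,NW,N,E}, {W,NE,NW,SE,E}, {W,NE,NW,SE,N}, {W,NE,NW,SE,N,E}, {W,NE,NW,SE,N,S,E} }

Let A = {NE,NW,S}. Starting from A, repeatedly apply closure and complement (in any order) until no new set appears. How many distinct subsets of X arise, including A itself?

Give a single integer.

closure: X∖int(X∖A) = X∖{W} = {NE,NW,SE,N,S,E}
Let k=closure and c=complement:
  1. A     = {NE,NW,S}
  2. kA    = {NE,NW,SE,N,S,E}
  3. cA    = {W,SE,N,E}
  4. ckA   = {W}
  5. kcA   = {W,SE,N,S,E}
  6. kckA  = {W,S,E}
  7. ckcA  = {NE,NW}
  8. ckckA = {NE,NW,SE,N}
— saturated at 8

8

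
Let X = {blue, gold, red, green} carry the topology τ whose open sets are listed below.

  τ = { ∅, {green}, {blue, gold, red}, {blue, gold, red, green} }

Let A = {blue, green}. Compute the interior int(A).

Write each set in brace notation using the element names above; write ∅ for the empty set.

interior: largest open inside A is {green} (from ∅, {green})

{green}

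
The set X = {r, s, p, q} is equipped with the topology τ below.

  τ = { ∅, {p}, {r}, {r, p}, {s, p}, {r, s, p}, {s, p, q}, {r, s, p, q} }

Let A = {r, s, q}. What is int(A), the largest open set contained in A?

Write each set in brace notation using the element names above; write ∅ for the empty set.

{r}

open subsets of A: ∅, {r}; so int(A) = {r}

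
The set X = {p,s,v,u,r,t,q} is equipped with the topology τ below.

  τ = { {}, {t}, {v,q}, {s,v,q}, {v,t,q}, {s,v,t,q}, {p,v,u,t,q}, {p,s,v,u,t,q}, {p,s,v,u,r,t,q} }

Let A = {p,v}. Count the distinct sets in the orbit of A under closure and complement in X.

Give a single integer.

8

closure: X∖int(X∖A) = X∖{t} = {p,s,v,u,r,q}
Let k=closure and c=complement:
  1. A     = {p,v}
  2. kA    = {p,s,v,u,r,q}
  3. cA    = {s,u,r,t,q}
  4. ckA   = {t}
  5. kcA   = {p,s,v,u,r,t,q}
  6. kckA  = {p,u,r,t}
  7. ckcA  = {}
  8. ckckA = {s,v,q}
— saturated at 8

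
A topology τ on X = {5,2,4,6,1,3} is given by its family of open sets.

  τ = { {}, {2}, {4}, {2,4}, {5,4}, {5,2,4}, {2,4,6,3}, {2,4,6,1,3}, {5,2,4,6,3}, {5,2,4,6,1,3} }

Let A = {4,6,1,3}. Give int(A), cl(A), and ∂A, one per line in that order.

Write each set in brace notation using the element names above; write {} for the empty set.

int(A) = {4}
cl(A)  = {5,4,6,1,3}
∂A     = {5,6,1,3}

U open, U⊆A: {}, {4}. int(A) = ⋃ = {4}
X∖A={5,2}, int(X∖A)={2}, hence cl(A)={5,4,6,1,3}
∂A: remove int from cl → {5,6,1,3}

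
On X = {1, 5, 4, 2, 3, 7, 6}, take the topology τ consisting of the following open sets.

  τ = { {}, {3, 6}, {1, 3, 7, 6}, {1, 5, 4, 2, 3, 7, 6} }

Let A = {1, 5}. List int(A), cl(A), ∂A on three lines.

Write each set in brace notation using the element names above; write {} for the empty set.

open subsets of A: {}; so int(A) = {}
closure: X∖int(X∖A) = X∖{3, 6} = {1, 5, 4, 2, 7}
∂A = {1, 5, 4, 2, 7} minus {} = {1, 5, 4, 2, 7}

int(A) = {}
cl(A)  = {1, 5, 4, 2, 7}
∂A     = {1, 5, 4, 2, 7}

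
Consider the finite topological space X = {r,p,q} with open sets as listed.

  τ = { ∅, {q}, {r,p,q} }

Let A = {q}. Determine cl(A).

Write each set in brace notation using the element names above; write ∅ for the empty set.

X∖A={r,p}, int(X∖A)=∅, hence cl(A)={r,p,q}

{r,p,q}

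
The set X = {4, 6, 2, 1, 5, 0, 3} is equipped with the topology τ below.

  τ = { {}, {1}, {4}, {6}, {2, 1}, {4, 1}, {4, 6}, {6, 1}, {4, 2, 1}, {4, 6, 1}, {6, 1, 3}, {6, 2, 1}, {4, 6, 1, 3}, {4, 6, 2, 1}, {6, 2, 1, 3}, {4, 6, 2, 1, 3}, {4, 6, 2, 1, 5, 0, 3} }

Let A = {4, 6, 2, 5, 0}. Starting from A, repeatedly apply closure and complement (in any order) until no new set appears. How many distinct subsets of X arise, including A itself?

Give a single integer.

8

cl via duality: int({1, 3}) = {1}, so X∖{1} = {4, 6, 2, 5, 0, 3}
Write k for closure, c for complement:
  1. A     = {4, 6, 2, 5, 0}
  2. kA    = {4, 6, 2, 5, 0, 3}
  3. cA    = {1, 3}
  4. ckA   = {1}
  5. kcA   = {2, 1, 5, 0, 3}
  6. ckcA  = {4, 6}
  7. kckcA = {4, 6, 5, 0, 3}
  8. ckckcA = {2, 1}
applying k or c yields no new set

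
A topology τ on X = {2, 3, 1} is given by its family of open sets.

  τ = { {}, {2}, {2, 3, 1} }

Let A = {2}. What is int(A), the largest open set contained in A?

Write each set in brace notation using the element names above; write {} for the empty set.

U open, U⊆A: {}, {2}. int(A) = ⋃ = {2}

{2}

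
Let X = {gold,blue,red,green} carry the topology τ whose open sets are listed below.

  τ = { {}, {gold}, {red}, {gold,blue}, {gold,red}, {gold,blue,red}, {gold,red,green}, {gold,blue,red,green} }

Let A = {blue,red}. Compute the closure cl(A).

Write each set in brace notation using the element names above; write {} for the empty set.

complement {gold,green}; its interior {gold}; cl(A) = X∖{gold} = {blue,red,green}

{blue,red,green}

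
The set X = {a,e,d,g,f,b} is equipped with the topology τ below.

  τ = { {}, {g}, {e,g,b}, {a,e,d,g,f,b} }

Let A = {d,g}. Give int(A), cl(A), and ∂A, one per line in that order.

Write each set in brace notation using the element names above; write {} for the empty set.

U open, U⊆A: {}, {g}. int(A) = ⋃ = {g}
X∖A={a,e,f,b}, int(X∖A)={}, hence cl(A)={a,e,d,g,f,b}
∂A: remove int from cl → {a,e,d,f,b}

int(A) = {g}
cl(A)  = {a,e,d,g,f,b}
∂A     = {a,e,d,f,b}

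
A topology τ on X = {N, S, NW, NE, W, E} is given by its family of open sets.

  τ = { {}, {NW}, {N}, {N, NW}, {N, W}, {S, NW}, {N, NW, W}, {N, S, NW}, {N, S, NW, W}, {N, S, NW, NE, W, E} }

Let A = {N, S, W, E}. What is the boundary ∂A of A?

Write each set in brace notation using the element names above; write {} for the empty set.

{S, NE, E}

opens ⊆ A: {}, {N}, {N, W}; union → int = {N, W}
complement {NW, NE}; its interior {NW}; cl(A) = X∖{NW} = {N, S, NE, W, E}
boundary = {N, S, NE, W, E} ∖ {N, W} = {S, NE, E}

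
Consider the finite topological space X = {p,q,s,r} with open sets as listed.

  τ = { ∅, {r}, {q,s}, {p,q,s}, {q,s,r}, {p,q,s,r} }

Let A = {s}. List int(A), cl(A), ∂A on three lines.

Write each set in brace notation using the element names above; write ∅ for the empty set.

U open, U⊆A: ∅. int(A) = ⋃ = ∅
X∖A={p,q,r}, int(X∖A)={r}, hence cl(A)={p,q,s}
∂A: remove int from cl → {p,q,s}

int(A) = ∅
cl(A)  = {p,q,s}
∂A     = {p,q,s}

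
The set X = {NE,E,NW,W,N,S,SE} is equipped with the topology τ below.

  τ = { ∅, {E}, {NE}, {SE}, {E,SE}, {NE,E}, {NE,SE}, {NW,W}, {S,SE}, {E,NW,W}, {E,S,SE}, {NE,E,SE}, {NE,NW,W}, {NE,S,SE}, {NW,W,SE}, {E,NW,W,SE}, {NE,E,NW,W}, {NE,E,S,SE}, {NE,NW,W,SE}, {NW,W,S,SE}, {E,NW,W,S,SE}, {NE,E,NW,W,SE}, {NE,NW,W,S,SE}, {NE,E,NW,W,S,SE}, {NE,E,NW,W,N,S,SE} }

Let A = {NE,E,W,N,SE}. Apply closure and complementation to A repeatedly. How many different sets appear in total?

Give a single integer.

closure: X∖int(X∖A) = X∖∅ = {NE,E,NW,W,N,S,SE}
Let k=closure and c=complement:
  1. A     = {NE,E,W,N,SE}
  2. kA    = {NE,E,NW,W,N,S,SE}
  3. cA    = {NW,S}
  4. ckA   = ∅
  5. kcA   = {NW,W,N,S}
  6. ckcA  = {NE,E,SE}
  7. kckcA = {NE,E,N,S,SE}
  8. ckckcA = {NW,W}
  9. kckckcA = {NW,W,N}
  10. ckckckcA = {NE,E,S,SE}
— saturated at 10

10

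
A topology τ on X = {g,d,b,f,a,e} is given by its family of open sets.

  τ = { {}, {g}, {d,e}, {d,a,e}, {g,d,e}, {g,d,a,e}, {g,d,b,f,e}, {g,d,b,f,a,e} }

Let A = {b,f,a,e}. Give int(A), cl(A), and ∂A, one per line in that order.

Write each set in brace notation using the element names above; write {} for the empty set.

opens ⊆ A: {}; union → int = {}
complement {g,d}; its interior {g}; cl(A) = X∖{g} = {d,b,f,a,e}
boundary = {d,b,f,a,e} ∖ {} = {d,b,f,a,e}

int(A) = {}
cl(A)  = {d,b,f,a,e}
∂A     = {d,b,f,a,e}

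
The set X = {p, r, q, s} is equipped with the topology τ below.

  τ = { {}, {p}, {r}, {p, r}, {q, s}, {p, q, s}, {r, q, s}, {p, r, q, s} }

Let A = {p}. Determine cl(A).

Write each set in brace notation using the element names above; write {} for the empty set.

closure: X∖int(X∖A) = X∖{r, q, s} = {p}

{p}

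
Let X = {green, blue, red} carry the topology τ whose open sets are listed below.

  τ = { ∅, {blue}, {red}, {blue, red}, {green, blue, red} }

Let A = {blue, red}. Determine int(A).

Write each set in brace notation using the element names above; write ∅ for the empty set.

open subsets of A: ∅, {red}, {blue}, {blue, red}; so int(A) = {blue, red}

{blue, red}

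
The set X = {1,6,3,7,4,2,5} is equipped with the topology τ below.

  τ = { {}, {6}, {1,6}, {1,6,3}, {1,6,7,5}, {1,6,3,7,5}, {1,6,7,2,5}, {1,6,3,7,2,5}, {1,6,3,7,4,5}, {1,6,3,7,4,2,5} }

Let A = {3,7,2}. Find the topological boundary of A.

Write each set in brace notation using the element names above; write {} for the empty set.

interior: largest open inside A is {} (from {})
cl via duality: int({1,6,4,5}) = {1,6}, so X∖{1,6} = {3,7,4,2,5}
cl∖int = {3,7,4,2,5}

{3,7,4,2,5}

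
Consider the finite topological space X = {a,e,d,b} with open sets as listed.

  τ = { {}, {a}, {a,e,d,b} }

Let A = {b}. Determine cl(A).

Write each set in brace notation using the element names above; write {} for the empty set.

{e,d,b}

closure: X∖int(X∖A) = X∖{a} = {e,d,b}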